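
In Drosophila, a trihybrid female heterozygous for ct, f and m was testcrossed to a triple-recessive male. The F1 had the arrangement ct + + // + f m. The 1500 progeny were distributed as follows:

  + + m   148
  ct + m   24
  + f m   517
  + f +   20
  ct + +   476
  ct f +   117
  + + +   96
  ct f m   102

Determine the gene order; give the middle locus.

m

The two rarest classes, ct + m and + f +, are the double crossovers. Comparing them with the parentals, only the m allele has switched, so m is the middle locus and the order is f – m – ct.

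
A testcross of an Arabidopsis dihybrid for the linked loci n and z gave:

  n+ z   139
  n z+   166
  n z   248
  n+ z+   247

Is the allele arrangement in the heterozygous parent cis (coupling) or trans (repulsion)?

The two most frequent classes are n+ z+ (247) and n z (248); these are the parental (non-recombinant) types.
So the F1 carried n+ z+ on one chromosome and n z on the other — the recessive alleles are on the same chromosome (cis / coupling).

cis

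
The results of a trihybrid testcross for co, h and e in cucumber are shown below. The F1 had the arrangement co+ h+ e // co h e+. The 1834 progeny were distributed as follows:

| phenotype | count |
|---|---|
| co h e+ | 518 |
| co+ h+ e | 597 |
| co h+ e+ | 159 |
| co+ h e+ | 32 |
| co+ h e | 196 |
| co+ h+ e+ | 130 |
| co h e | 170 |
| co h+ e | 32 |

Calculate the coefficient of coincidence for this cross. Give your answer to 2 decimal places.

0.77

The two rarest classes, co h+ e and co+ h e+, are the double crossovers. Comparing them with the parentals, only the co allele has switched, so co is the middle locus and the order is h – co – e.
h–co: (355 + 64)/1834 = 0.2285; co–e: (300 + 64)/1834 = 0.1985.
Expected DCO frequency = 0.2285 × 0.1985 ≈ 0.04536; observed = 64/1834 ≈ 0.03490.
Coefficient of coincidence = 0.03490/0.04536 ≈ 0.77.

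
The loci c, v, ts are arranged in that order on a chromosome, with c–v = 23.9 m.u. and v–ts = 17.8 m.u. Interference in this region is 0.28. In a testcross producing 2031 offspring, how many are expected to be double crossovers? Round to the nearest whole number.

62

Map distances give recombination frequencies of 0.239 and 0.178 for the two intervals.
With interference 0.28 (so coincidence = 0.72), expected double-crossover frequency = 0.239 × 0.178 × 0.72 = 0.03063.
Expected number = 0.03063 × 2031 = 62.21 ≈ 62.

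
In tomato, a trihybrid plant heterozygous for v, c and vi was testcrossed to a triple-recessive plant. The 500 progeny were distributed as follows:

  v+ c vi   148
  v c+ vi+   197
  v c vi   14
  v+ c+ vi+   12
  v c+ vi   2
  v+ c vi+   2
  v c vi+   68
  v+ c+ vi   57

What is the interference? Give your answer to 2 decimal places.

0.48

The two most frequent reciprocal classes, v+ c vi and v c+ vi+, are the parental types, so the F1 was v+ c vi / v c+ vi+.
The two rarest classes, v+ c vi+ and v c+ vi, are the double crossovers. Comparing them with the parentals, only the vi allele has switched, so vi is the middle locus and the order is c – vi – v.
c–vi: (125 + 4)/500 = 0.2580; vi–v: (26 + 4)/500 = 0.0600.
Expected DCO frequency = 0.2580 × 0.0600 ≈ 0.01548; observed = 4/500 ≈ 0.00800.
Coefficient of coincidence = 0.00800/0.01548 ≈ 0.52; interference = 1 − 0.52 = 0.48.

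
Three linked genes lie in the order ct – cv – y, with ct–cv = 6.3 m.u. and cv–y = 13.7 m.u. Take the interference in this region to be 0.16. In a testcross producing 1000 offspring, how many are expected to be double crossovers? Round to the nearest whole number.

7

Map distances give recombination frequencies of 0.063 and 0.137 for the two intervals.
With interference 0.16 (so coincidence = 0.84), expected double-crossover frequency = 0.063 × 0.137 × 0.84 = 0.00725.
Expected number = 0.00725 × 1000 = 7.25 ≈ 7.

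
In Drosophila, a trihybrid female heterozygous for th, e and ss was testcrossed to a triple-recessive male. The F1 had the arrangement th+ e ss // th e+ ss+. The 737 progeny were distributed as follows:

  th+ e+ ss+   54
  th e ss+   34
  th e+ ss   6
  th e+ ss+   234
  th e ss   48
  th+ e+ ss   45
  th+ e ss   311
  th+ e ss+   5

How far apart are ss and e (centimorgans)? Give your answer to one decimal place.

The two rarest classes, th+ e ss+ and th e+ ss, are the double crossovers. Comparing them with the parentals, only the ss allele has switched, so ss is the middle locus and the order is e – ss – th.
Crossovers in the e–ss interval produce the single-crossover classes th+ e+ ss and th e ss+ (45 + 34 = 79) plus the double crossovers (11).
RF(e–ss) = (79 + 11) / 737 = 90/737 = 0.1221 → 12.2 centimorgans.

12.2 centimorgans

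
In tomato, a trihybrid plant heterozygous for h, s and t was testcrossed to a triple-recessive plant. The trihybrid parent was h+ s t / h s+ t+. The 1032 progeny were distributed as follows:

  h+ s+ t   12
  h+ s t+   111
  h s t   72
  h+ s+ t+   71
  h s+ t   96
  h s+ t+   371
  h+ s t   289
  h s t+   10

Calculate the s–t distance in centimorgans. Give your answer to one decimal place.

The two rarest classes, h+ s+ t and h s t+, are the double crossovers. Comparing them with the parentals, only the s allele has switched, so s is the middle locus and the order is h – s – t.
Crossovers in the s–t interval produce the single-crossover classes h+ s t+ and h s+ t (111 + 96 = 207) plus the double crossovers (22).
RF(s–t) = (207 + 22) / 1032 = 229/1032 = 0.2219 → 22.2 centimorgans.

22.2 centimorgans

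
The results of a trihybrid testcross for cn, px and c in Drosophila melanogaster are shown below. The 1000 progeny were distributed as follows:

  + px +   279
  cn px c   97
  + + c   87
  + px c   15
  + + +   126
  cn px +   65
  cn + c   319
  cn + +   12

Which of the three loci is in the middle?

The two most frequent reciprocal classes, + px + and cn + c, are the parental types, so the F1 was + px + / cn + c.
The two rarest classes, + px c and cn + +, are the double crossovers. Comparing them with the parentals, only the c allele has switched, so c is the middle locus and the order is cn – c – px.

c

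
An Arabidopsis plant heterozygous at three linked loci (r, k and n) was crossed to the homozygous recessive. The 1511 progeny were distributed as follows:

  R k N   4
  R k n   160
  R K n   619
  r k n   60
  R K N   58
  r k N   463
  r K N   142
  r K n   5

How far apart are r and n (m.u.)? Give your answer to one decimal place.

The two most frequent reciprocal classes, R K n and r k N, are the parental types, so the F1 was R K n / r k N.
The two rarest classes, r K n and R k N, are the double crossovers. Comparing them with the parentals, only the r allele has switched, so r is the middle locus and the order is n – r – k.
Crossovers in the n–r interval produce the single-crossover classes R K N and r k n (58 + 60 = 118) plus the double crossovers (9).
RF(n–r) = (118 + 9) / 1511 = 127/1511 = 0.0841 → 8.4 m.u.

8.4 m.u.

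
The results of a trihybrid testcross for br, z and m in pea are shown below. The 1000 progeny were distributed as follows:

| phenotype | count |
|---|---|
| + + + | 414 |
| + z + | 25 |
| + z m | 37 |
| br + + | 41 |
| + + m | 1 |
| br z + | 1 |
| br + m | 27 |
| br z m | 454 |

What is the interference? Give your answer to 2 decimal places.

0.54

The two most frequent reciprocal classes, + + + and br z m, are the parental types, so the F1 was + + + / br z m.
The two rarest classes, + + m and br z +, are the double crossovers. Comparing them with the parentals, only the m allele has switched, so m is the middle locus and the order is z – m – br.
z–m: (52 + 2)/1000 = 0.0540; m–br: (78 + 2)/1000 = 0.0800.
Expected DCO frequency = 0.0540 × 0.0800 ≈ 0.00432; observed = 2/1000 ≈ 0.00200.
Coefficient of coincidence = 0.00200/0.00432 ≈ 0.46; interference = 1 − 0.46 = 0.54.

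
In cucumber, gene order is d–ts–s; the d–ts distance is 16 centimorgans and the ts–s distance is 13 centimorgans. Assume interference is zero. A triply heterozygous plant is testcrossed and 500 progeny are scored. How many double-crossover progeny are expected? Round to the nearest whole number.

Map distances give recombination frequencies of 0.160 and 0.130 for the two intervals.
With no interference, expected double-crossover frequency = 0.160 × 0.130 = 0.02080.
Expected number = 0.02080 × 500 = 10.40 ≈ 10.

10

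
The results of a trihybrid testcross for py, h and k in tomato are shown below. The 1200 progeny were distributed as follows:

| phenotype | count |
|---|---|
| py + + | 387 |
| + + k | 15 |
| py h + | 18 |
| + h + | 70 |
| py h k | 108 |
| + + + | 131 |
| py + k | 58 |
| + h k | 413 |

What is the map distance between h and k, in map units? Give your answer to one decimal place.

13.4 map units

The two most frequent reciprocal classes, py + + and + h k, are the parental types, so the F1 was py + + / + h k.
The two rarest classes, py h + and + + k, are the double crossovers. Comparing them with the parentals, only the h allele has switched, so h is the middle locus and the order is py – h – k.
Crossovers in the h–k interval produce the single-crossover classes py + k and + h + (58 + 70 = 128) plus the double crossovers (33).
RF(h–k) = (128 + 33) / 1200 = 161/1200 = 0.1342 → 13.4 map units.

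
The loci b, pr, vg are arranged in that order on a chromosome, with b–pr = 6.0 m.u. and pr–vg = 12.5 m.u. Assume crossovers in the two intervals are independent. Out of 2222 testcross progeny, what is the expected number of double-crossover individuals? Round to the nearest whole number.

17

Map distances give recombination frequencies of 0.060 and 0.125 for the two intervals.
With no interference, expected double-crossover frequency = 0.060 × 0.125 = 0.00750.
Expected number = 0.00750 × 2222 = 16.66 ≈ 17.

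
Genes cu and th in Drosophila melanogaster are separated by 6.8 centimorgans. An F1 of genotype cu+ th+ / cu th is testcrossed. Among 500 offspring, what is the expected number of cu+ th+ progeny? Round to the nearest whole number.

233

A map distance of 6.8 centimorgans corresponds to a recombination frequency of 0.068.
The F1 is cu+ th+ / cu th, so cu+ th+ is a parental gamete class with expected frequency (1 − r)/2 = 0.932/2 = 0.4660.
Expected number = 0.4660 × 500 = 233.00 ≈ 233.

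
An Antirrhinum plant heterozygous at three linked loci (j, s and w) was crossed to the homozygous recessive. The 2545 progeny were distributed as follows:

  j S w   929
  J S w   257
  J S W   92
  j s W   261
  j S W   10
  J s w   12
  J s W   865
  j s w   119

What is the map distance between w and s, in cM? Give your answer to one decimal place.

9.2 cM

The two most frequent reciprocal classes, j S w and J s W, are the parental types, so the F1 was j S w / J s W.
The two rarest classes, j S W and J s w, are the double crossovers. Comparing them with the parentals, only the w allele has switched, so w is the middle locus and the order is j – w – s.
Crossovers in the w–s interval produce the single-crossover classes j s w and J S W (119 + 92 = 211) plus the double crossovers (22).
RF(w–s) = (211 + 22) / 2545 = 233/2545 = 0.0916 → 9.2 cM.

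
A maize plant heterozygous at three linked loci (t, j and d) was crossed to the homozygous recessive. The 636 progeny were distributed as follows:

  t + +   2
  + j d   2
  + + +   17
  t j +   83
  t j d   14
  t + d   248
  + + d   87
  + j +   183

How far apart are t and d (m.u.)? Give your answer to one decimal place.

The two most frequent reciprocal classes, t + d and + j +, are the parental types, so the F1 was t + d / + j +.
The two rarest classes, t + + and + j d, are the double crossovers. Comparing them with the parentals, only the d allele has switched, so d is the middle locus and the order is j – d – t.
Crossovers in the d–t interval produce the single-crossover classes + + d and t j + (87 + 83 = 170) plus the double crossovers (4).
RF(d–t) = (170 + 4) / 636 = 174/636 = 0.2736 → 27.4 m.u.

27.4 m.u.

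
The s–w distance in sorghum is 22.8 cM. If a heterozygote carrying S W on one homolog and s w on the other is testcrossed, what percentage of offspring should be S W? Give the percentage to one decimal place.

38.6%

A map distance of 22.8 cM corresponds to a recombination frequency of 0.228.
The F1 is S W / s w, so S W is a parental gamete class with expected frequency (1 − r)/2 = 0.772/2 = 0.3860.
That is 0.3860 = 38.6% of the progeny.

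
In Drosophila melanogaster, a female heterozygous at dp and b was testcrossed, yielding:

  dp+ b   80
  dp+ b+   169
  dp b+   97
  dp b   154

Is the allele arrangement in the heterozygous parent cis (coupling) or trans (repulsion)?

cis

The two most frequent classes are dp+ b+ (169) and dp b (154); these are the parental (non-recombinant) types.
So the F1 carried dp+ b+ on one chromosome and dp b on the other — the recessive alleles are on the same chromosome (cis / coupling).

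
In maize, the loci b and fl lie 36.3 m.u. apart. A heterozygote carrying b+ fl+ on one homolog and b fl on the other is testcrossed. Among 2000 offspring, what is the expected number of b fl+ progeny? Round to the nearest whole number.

363

A map distance of 36.3 m.u. corresponds to a recombination frequency of 0.363.
The F1 is b+ fl+ / b fl, so b fl+ is a recombinant gamete class with expected frequency r/2 = 0.363/2 = 0.1815.
Expected number = 0.1815 × 2000 = 363.00 ≈ 363.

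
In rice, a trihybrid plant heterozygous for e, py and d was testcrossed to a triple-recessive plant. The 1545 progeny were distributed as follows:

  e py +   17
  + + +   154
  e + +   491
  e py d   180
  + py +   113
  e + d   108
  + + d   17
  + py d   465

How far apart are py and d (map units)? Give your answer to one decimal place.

16.5 map units

The two most frequent reciprocal classes, + py d and e + +, are the parental types, so the F1 was + py d / e + +.
The two rarest classes, + + d and e py +, are the double crossovers. Comparing them with the parentals, only the py allele has switched, so py is the middle locus and the order is d – py – e.
Crossovers in the d–py interval produce the single-crossover classes + py + and e + d (113 + 108 = 221) plus the double crossovers (34).
RF(d–py) = (221 + 34) / 1545 = 255/1545 = 0.1650 → 16.5 map units.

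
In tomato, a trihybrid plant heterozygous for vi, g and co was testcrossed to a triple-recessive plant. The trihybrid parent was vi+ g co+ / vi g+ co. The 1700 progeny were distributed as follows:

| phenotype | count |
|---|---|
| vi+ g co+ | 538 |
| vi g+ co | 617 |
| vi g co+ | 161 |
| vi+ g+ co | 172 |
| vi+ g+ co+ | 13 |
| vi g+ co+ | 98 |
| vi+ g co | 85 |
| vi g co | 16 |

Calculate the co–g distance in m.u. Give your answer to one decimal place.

The two rarest classes, vi+ g+ co+ and vi g co, are the double crossovers. Comparing them with the parentals, only the g allele has switched, so g is the middle locus and the order is co – g – vi.
Crossovers in the co–g interval produce the single-crossover classes vi+ g co and vi g+ co+ (85 + 98 = 183) plus the double crossovers (29).
RF(co–g) = (183 + 29) / 1700 = 212/1700 = 0.1247 → 12.5 m.u.

12.5 m.u.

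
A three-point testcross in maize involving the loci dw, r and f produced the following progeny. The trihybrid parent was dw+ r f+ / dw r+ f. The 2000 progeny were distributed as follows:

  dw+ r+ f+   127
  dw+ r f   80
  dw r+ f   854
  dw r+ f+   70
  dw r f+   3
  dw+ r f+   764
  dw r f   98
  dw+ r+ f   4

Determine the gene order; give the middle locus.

dw

The two rarest classes, dw r f+ and dw+ r+ f, are the double crossovers. Comparing them with the parentals, only the dw allele has switched, so dw is the middle locus and the order is f – dw – r.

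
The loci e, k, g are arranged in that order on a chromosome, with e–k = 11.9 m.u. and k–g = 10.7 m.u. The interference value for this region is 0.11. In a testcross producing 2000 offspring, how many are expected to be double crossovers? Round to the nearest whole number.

Map distances give recombination frequencies of 0.119 and 0.107 for the two intervals.
With interference 0.11 (so coincidence = 0.89), expected double-crossover frequency = 0.119 × 0.107 × 0.89 = 0.01133.
Expected number = 0.01133 × 2000 = 22.66 ≈ 23.

23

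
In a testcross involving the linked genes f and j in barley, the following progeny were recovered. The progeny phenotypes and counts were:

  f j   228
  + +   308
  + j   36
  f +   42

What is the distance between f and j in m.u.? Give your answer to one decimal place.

The two most frequent classes, + + (308) and f j (228), are the parental types, so the F1 was + + / f j.
The recombinant classes are + j and f +: 36 + 42 = 78.
Recombination frequency = 78/614 = 0.1270 ≈ 12.7%, i.e. 12.7 m.u.

12.7 m.u.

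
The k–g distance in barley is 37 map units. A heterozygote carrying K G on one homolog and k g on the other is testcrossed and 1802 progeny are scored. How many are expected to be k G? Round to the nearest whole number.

A map distance of 37 map units corresponds to a recombination frequency of 0.370.
The F1 is K G / k g, so k G is a recombinant gamete class with expected frequency r/2 = 0.370/2 = 0.1850.
Expected number = 0.1850 × 1802 = 333.37 ≈ 333.

333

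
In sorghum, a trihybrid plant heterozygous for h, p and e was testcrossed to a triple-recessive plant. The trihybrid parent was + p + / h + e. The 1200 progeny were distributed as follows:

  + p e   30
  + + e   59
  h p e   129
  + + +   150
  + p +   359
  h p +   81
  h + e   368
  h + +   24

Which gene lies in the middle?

The two rarest classes, + p e and h + +, are the double crossovers. Comparing them with the parentals, only the e allele has switched, so e is the middle locus and the order is h – e – p.

e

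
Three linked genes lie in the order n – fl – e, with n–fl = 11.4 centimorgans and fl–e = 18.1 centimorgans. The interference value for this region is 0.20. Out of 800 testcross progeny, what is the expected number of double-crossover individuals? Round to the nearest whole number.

Map distances give recombination frequencies of 0.114 and 0.181 for the two intervals.
With interference 0.20 (so coincidence = 0.80), expected double-crossover frequency = 0.114 × 0.181 × 0.80 = 0.01651.
Expected number = 0.01651 × 800 = 13.21 ≈ 13.

13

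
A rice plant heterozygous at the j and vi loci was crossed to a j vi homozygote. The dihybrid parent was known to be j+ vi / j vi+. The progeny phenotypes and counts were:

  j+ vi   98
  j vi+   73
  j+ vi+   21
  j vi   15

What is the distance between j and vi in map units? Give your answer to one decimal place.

The recombinant classes are j+ vi+ and j vi: 21 + 15 = 36.
Recombination frequency = 36/207 = 0.1739 ≈ 17.4%, i.e. 17.4 map units.

17.4 map units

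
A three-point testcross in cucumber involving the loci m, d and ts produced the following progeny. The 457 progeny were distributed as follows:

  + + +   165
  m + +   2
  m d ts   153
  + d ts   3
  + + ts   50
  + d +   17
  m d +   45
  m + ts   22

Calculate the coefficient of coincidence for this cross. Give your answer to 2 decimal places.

The two most frequent reciprocal classes, m d ts and + + +, are the parental types, so the F1 was m d ts / + + +.
The two rarest classes, + d ts and m + +, are the double crossovers. Comparing them with the parentals, only the m allele has switched, so m is the middle locus and the order is d – m – ts.
d–m: (39 + 5)/457 = 0.0963; m–ts: (95 + 5)/457 = 0.2188.
Expected DCO frequency = 0.0963 × 0.2188 ≈ 0.02107; observed = 5/457 ≈ 0.01094.
Coefficient of coincidence = 0.01094/0.02107 ≈ 0.52.

0.52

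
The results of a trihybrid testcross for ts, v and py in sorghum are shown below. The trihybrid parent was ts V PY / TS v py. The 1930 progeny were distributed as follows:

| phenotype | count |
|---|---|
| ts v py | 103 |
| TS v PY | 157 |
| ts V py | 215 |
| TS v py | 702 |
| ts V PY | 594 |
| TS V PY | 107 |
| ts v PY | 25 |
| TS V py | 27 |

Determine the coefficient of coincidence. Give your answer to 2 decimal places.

0.90

The two rarest classes, ts v PY and TS V py, are the double crossovers. Comparing them with the parentals, only the v allele has switched, so v is the middle locus and the order is py – v – ts.
py–v: (372 + 52)/1930 = 0.2197; v–ts: (210 + 52)/1930 = 0.1358.
Expected DCO frequency = 0.2197 × 0.1358 ≈ 0.02984; observed = 52/1930 ≈ 0.02694.
Coefficient of coincidence = 0.02694/0.02984 ≈ 0.90.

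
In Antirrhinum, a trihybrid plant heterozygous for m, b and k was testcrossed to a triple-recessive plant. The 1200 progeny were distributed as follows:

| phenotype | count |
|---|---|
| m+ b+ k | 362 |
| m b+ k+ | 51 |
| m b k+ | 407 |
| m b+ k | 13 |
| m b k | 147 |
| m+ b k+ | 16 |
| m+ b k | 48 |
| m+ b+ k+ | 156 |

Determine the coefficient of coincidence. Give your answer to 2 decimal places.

0.82

The two most frequent reciprocal classes, m+ b+ k and m b k+, are the parental types, so the F1 was m+ b+ k / m b k+.
The two rarest classes, m b+ k and m+ b k+, are the double crossovers. Comparing them with the parentals, only the m allele has switched, so m is the middle locus and the order is k – m – b.
k–m: (303 + 29)/1200 = 0.2767; m–b: (99 + 29)/1200 = 0.1067.
Expected DCO frequency = 0.2767 × 0.1067 ≈ 0.02952; observed = 29/1200 ≈ 0.02417.
Coefficient of coincidence = 0.02417/0.02952 ≈ 0.82.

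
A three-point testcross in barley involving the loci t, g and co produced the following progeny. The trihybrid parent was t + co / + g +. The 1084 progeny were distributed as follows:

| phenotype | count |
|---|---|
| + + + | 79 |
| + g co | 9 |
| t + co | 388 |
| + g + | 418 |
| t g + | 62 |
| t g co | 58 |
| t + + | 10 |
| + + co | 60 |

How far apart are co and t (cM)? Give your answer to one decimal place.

13.0 cM

The two rarest classes, t + + and + g co, are the double crossovers. Comparing them with the parentals, only the co allele has switched, so co is the middle locus and the order is t – co – g.
Crossovers in the t–co interval produce the single-crossover classes + + co and t g + (60 + 62 = 122) plus the double crossovers (19).
RF(t–co) = (122 + 19) / 1084 = 141/1084 = 0.1301 → 13.0 cM.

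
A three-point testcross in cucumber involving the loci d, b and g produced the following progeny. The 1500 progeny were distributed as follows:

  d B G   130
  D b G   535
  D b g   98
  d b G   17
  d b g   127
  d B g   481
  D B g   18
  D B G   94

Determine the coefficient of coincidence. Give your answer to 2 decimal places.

0.78

The two most frequent reciprocal classes, D b G and d B g, are the parental types, so the F1 was D b G / d B g.
The two rarest classes, d b G and D B g, are the double crossovers. Comparing them with the parentals, only the d allele has switched, so d is the middle locus and the order is g – d – b.
g–d: (228 + 35)/1500 = 0.1753; d–b: (221 + 35)/1500 = 0.1707.
Expected DCO frequency = 0.1753 × 0.1707 ≈ 0.02992; observed = 35/1500 ≈ 0.02333.
Coefficient of coincidence = 0.02333/0.02992 ≈ 0.78.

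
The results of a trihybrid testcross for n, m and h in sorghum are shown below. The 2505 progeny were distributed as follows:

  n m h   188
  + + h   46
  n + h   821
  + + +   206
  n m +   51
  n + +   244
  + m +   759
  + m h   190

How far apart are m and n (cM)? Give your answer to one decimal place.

The two most frequent reciprocal classes, + m + and n + h, are the parental types, so the F1 was + m + / n + h.
The two rarest classes, n m + and + + h, are the double crossovers. Comparing them with the parentals, only the n allele has switched, so n is the middle locus and the order is h – n – m.
Crossovers in the n–m interval produce the single-crossover classes + + + and n m h (206 + 188 = 394) plus the double crossovers (97).
RF(n–m) = (394 + 97) / 2505 = 491/2505 = 0.1960 → 19.6 cM.

19.6 cM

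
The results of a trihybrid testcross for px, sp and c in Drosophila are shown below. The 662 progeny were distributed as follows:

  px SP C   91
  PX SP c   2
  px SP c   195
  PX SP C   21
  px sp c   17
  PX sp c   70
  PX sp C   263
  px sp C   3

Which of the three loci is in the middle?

px

The two most frequent reciprocal classes, px SP c and PX sp C, are the parental types, so the F1 was px SP c / PX sp C.
The two rarest classes, PX SP c and px sp C, are the double crossovers. Comparing them with the parentals, only the px allele has switched, so px is the middle locus and the order is sp – px – c.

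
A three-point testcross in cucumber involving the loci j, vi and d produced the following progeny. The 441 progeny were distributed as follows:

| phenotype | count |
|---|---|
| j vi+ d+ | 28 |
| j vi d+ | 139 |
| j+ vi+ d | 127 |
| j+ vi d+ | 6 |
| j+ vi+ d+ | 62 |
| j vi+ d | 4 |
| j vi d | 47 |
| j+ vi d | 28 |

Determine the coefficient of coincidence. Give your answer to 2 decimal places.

The two most frequent reciprocal classes, j+ vi+ d and j vi d+, are the parental types, so the F1 was j+ vi+ d / j vi d+.
The two rarest classes, j vi+ d and j+ vi d+, are the double crossovers. Comparing them with the parentals, only the j allele has switched, so j is the middle locus and the order is d – j – vi.
d–j: (109 + 10)/441 = 0.2698; j–vi: (56 + 10)/441 = 0.1497.
Expected DCO frequency = 0.2698 × 0.1497 ≈ 0.04039; observed = 10/441 ≈ 0.02268.
Coefficient of coincidence = 0.02268/0.04039 ≈ 0.56.

0.56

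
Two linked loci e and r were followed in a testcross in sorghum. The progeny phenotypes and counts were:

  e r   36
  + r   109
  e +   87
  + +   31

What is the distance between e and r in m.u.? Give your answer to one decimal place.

25.5 m.u.

The two most frequent classes, + r (109) and e + (87), are the parental types, so the F1 was + r / e +.
The recombinant classes are + + and e r: 31 + 36 = 67.
Recombination frequency = 67/263 = 0.2548 ≈ 25.5%, i.e. 25.5 m.u.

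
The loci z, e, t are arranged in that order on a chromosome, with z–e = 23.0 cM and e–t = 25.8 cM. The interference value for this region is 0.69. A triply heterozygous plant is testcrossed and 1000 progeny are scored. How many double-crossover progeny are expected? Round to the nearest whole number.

Map distances give recombination frequencies of 0.230 and 0.258 for the two intervals.
With interference 0.69 (so coincidence = 0.31), expected double-crossover frequency = 0.230 × 0.258 × 0.31 = 0.01840.
Expected number = 0.01840 × 1000 = 18.40 ≈ 18.

18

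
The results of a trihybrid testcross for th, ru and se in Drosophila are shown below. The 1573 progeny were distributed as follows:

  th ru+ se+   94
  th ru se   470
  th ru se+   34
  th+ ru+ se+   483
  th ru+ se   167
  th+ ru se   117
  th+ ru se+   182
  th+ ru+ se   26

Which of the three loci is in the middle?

The two most frequent reciprocal classes, th+ ru+ se+ and th ru se, are the parental types, so the F1 was th+ ru+ se+ / th ru se.
The two rarest classes, th+ ru+ se and th ru se+, are the double crossovers. Comparing them with the parentals, only the se allele has switched, so se is the middle locus and the order is th – se – ru.

se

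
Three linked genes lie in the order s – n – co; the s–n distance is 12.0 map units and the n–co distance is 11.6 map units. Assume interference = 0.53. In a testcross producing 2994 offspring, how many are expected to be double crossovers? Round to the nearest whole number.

20

Map distances give recombination frequencies of 0.120 and 0.116 for the two intervals.
With interference 0.53 (so coincidence = 0.47), expected double-crossover frequency = 0.120 × 0.116 × 0.47 = 0.00654.
Expected number = 0.00654 × 2994 = 19.59 ≈ 20.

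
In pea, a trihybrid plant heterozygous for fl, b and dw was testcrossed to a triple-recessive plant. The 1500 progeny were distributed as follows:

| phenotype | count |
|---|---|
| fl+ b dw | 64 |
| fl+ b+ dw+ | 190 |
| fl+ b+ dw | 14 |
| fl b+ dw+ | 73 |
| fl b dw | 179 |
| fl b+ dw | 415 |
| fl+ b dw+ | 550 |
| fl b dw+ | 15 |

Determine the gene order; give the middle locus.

The two most frequent reciprocal classes, fl b+ dw and fl+ b dw+, are the parental types, so the F1 was fl b+ dw / fl+ b dw+.
The two rarest classes, fl+ b+ dw and fl b dw+, are the double crossovers. Comparing them with the parentals, only the fl allele has switched, so fl is the middle locus and the order is b – fl – dw.

fl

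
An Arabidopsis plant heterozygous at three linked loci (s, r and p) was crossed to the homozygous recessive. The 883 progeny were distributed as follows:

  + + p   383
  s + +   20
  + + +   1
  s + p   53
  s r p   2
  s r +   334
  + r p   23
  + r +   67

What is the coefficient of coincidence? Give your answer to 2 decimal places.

The two most frequent reciprocal classes, s r + and + + p, are the parental types, so the F1 was s r + / + + p.
The two rarest classes, s r p and + + +, are the double crossovers. Comparing them with the parentals, only the p allele has switched, so p is the middle locus and the order is s – p – r.
s–p: (120 + 3)/883 = 0.1393; p–r: (43 + 3)/883 = 0.0521.
Expected DCO frequency = 0.1393 × 0.0521 ≈ 0.00726; observed = 3/883 ≈ 0.00340.
Coefficient of coincidence = 0.00340/0.00726 ≈ 0.47.

0.47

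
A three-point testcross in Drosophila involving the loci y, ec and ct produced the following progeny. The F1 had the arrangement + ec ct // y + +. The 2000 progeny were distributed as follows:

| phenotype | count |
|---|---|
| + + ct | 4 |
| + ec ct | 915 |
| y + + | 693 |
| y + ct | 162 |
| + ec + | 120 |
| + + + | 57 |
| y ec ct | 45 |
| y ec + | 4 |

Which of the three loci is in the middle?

ec

The two rarest classes, + + ct and y ec +, are the double crossovers. Comparing them with the parentals, only the ec allele has switched, so ec is the middle locus and the order is y – ec – ct.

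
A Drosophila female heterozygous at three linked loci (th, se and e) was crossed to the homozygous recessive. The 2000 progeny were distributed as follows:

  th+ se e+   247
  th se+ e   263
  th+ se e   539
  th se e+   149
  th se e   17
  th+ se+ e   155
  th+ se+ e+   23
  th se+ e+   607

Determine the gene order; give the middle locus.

The two most frequent reciprocal classes, th se+ e+ and th+ se e, are the parental types, so the F1 was th se+ e+ / th+ se e.
The two rarest classes, th+ se+ e+ and th se e, are the double crossovers. Comparing them with the parentals, only the th allele has switched, so th is the middle locus and the order is e – th – se.

th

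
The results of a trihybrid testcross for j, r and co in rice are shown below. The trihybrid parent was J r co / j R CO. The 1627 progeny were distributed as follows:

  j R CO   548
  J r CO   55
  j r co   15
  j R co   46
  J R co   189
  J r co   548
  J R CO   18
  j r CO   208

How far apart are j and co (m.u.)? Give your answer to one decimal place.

The two rarest classes, j r co and J R CO, are the double crossovers. Comparing them with the parentals, only the j allele has switched, so j is the middle locus and the order is co – j – r.
Crossovers in the co–j interval produce the single-crossover classes J r CO and j R co (55 + 46 = 101) plus the double crossovers (33).
RF(co–j) = (101 + 33) / 1627 = 134/1627 = 0.0824 → 8.2 m.u.

8.2 m.u.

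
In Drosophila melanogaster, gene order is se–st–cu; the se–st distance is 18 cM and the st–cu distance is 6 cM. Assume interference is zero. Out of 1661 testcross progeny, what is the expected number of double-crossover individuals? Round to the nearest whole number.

Map distances give recombination frequencies of 0.180 and 0.060 for the two intervals.
With no interference, expected double-crossover frequency = 0.180 × 0.060 = 0.01080.
Expected number = 0.01080 × 1661 = 17.94 ≈ 18.

18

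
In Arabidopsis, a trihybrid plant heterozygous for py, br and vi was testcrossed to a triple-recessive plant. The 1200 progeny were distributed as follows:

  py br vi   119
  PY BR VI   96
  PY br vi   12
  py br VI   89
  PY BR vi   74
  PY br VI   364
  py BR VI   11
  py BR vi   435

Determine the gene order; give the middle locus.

The two most frequent reciprocal classes, PY br VI and py BR vi, are the parental types, so the F1 was PY br VI / py BR vi.
The two rarest classes, PY br vi and py BR VI, are the double crossovers. Comparing them with the parentals, only the vi allele has switched, so vi is the middle locus and the order is py – vi – br.

vi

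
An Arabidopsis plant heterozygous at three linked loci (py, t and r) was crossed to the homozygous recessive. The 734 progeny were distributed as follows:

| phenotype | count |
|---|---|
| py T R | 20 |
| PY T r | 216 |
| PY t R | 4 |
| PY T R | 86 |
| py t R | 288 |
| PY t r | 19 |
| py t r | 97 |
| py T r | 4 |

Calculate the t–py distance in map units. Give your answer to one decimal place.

6.4 map units

The two most frequent reciprocal classes, PY T r and py t R, are the parental types, so the F1 was PY T r / py t R.
The two rarest classes, py T r and PY t R, are the double crossovers. Comparing them with the parentals, only the py allele has switched, so py is the middle locus and the order is t – py – r.
Crossovers in the t–py interval produce the single-crossover classes PY t r and py T R (19 + 20 = 39) plus the double crossovers (8).
RF(t–py) = (39 + 8) / 734 = 47/734 = 0.0640 → 6.4 map units.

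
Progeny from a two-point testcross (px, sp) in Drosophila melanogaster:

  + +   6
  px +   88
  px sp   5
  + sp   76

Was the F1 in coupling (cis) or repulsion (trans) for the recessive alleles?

The two most frequent classes are + sp (76) and px + (88); these are the parental (non-recombinant) types.
So the F1 carried + sp on one chromosome and px + on the other — the recessive alleles are on opposite chromosomes (trans / repulsion).

trans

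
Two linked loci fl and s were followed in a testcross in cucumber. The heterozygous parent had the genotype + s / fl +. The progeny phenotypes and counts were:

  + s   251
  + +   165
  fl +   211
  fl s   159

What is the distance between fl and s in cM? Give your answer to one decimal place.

The recombinant classes are + + and fl s: 165 + 159 = 324.
Recombination frequency = 324/786 = 0.4122 ≈ 41.2%, i.e. 41.2 cM.

41.2 cM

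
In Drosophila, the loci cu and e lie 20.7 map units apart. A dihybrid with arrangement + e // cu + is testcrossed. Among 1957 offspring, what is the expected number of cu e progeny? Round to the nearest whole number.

203

A map distance of 20.7 map units corresponds to a recombination frequency of 0.207.
The F1 is + e / cu +, so cu e is a recombinant gamete class with expected frequency r/2 = 0.207/2 = 0.1035.
Expected number = 0.1035 × 1957 = 202.55 ≈ 203.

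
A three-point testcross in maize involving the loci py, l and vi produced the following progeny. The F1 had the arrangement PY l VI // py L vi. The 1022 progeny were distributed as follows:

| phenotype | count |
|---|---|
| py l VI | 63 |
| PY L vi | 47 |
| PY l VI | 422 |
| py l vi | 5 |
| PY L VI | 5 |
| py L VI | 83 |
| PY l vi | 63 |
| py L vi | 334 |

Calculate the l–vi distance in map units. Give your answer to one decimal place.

15.3 map units

The two rarest classes, PY L VI and py l vi, are the double crossovers. Comparing them with the parentals, only the l allele has switched, so l is the middle locus and the order is vi – l – py.
Crossovers in the vi–l interval produce the single-crossover classes PY l vi and py L VI (63 + 83 = 146) plus the double crossovers (10).
RF(vi–l) = (146 + 10) / 1022 = 156/1022 = 0.1526 → 15.3 map units.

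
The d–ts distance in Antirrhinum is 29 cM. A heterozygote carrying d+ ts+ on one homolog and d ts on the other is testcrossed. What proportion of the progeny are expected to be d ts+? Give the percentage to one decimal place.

A map distance of 29 cM corresponds to a recombination frequency of 0.290.
The F1 is d+ ts+ / d ts, so d ts+ is a recombinant gamete class with expected frequency r/2 = 0.290/2 = 0.1450.
That is 0.1450 = 14.5% of the progeny.

14.5%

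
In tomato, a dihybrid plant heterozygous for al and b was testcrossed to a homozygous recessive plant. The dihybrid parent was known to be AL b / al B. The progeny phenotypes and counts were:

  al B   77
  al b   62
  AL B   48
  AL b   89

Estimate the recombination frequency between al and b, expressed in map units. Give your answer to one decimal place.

The recombinant classes are AL B and al b: 48 + 62 = 110.
Recombination frequency = 110/276 = 0.3986 ≈ 39.9%, i.e. 39.9 map units.

39.9 map units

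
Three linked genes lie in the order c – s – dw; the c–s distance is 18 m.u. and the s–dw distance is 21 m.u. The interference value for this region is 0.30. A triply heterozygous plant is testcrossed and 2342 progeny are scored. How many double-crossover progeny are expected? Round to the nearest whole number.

62

Map distances give recombination frequencies of 0.180 and 0.210 for the two intervals.
With interference 0.30 (so coincidence = 0.70), expected double-crossover frequency = 0.180 × 0.210 × 0.70 = 0.02646.
Expected number = 0.02646 × 2342 = 61.97 ≈ 62.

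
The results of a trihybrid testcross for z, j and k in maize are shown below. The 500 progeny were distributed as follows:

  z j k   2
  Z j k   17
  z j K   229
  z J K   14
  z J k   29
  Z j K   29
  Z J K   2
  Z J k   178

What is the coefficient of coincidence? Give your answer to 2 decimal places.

The two most frequent reciprocal classes, z j K and Z J k, are the parental types, so the F1 was z j K / Z J k.
The two rarest classes, z j k and Z J K, are the double crossovers. Comparing them with the parentals, only the k allele has switched, so k is the middle locus and the order is z – k – j.
z–k: (58 + 4)/500 = 0.1240; k–j: (31 + 4)/500 = 0.0700.
Expected DCO frequency = 0.1240 × 0.0700 ≈ 0.00868; observed = 4/500 ≈ 0.00800.
Coefficient of coincidence = 0.00800/0.00868 ≈ 0.92.

0.92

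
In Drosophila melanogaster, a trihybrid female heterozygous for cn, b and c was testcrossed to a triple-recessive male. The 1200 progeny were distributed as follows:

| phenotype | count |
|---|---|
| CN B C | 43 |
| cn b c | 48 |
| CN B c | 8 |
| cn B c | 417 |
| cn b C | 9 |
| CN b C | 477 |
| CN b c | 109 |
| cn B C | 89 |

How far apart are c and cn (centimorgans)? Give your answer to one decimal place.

The two most frequent reciprocal classes, cn B c and CN b C, are the parental types, so the F1 was cn B c / CN b C.
The two rarest classes, CN B c and cn b C, are the double crossovers. Comparing them with the parentals, only the cn allele has switched, so cn is the middle locus and the order is b – cn – c.
Crossovers in the cn–c interval produce the single-crossover classes cn B C and CN b c (89 + 109 = 198) plus the double crossovers (17).
RF(cn–c) = (198 + 17) / 1200 = 215/1200 = 0.1792 → 17.9 centimorgans.

17.9 centimorgans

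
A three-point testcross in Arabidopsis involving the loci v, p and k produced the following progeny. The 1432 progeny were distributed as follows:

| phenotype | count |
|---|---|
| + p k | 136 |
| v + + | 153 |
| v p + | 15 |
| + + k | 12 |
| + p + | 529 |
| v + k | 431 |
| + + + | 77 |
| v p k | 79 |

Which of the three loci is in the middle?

The two most frequent reciprocal classes, v + k and + p +, are the parental types, so the F1 was v + k / + p +.
The two rarest classes, + + k and v p +, are the double crossovers. Comparing them with the parentals, only the v allele has switched, so v is the middle locus and the order is k – v – p.

v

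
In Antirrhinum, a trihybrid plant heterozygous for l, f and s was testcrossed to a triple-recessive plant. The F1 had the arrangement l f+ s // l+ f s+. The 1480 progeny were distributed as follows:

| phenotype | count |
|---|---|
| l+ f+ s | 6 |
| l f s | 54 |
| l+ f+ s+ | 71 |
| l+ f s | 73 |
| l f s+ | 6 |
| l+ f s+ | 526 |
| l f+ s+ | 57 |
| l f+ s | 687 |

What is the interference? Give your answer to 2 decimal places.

0.09

The two rarest classes, l+ f+ s and l f s+, are the double crossovers. Comparing them with the parentals, only the l allele has switched, so l is the middle locus and the order is s – l – f.
s–l: (130 + 12)/1480 = 0.0959; l–f: (125 + 12)/1480 = 0.0926.
Expected DCO frequency = 0.0959 × 0.0926 ≈ 0.00888; observed = 12/1480 ≈ 0.00811.
Coefficient of coincidence = 0.00811/0.00888 ≈ 0.91; interference = 1 − 0.91 = 0.09.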